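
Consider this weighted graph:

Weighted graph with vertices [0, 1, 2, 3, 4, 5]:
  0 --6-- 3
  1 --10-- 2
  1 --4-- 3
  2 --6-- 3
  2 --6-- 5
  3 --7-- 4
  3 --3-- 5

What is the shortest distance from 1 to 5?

Using Dijkstra's algorithm from vertex 1:
Shortest path: 1 -> 3 -> 5
Total weight: 4 + 3 = 7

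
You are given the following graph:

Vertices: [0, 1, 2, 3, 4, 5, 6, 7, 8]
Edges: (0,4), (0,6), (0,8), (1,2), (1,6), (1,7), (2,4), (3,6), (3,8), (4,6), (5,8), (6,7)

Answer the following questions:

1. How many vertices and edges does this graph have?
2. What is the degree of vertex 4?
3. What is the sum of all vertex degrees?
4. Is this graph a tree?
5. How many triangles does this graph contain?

Count: 9 vertices, 12 edges.
Vertex 4 has neighbors [0, 2, 6], degree = 3.
Handshaking lemma: 2 * 12 = 24.
A tree on 9 vertices has 8 edges. This graph has 12 edges (4 extra). Not a tree.
Number of triangles = 2.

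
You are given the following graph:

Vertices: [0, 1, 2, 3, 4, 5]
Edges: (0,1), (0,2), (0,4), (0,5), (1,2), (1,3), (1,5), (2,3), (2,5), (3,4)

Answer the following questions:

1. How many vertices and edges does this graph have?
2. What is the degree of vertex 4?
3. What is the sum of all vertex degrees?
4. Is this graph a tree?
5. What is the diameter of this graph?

Count: 6 vertices, 10 edges.
Vertex 4 has neighbors [0, 3], degree = 2.
Handshaking lemma: 2 * 10 = 20.
A tree on 6 vertices has 5 edges. This graph has 10 edges (5 extra). Not a tree.
Diameter (longest shortest path) = 2.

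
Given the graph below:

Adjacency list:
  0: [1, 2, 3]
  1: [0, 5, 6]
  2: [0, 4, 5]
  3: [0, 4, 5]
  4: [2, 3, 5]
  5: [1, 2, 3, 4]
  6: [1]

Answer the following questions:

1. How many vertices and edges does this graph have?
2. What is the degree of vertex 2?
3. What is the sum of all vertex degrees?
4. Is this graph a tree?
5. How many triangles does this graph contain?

Count: 7 vertices, 10 edges.
Vertex 2 has neighbors [0, 4, 5], degree = 3.
Handshaking lemma: 2 * 10 = 20.
A tree on 7 vertices has 6 edges. This graph has 10 edges (4 extra). Not a tree.
Number of triangles = 2.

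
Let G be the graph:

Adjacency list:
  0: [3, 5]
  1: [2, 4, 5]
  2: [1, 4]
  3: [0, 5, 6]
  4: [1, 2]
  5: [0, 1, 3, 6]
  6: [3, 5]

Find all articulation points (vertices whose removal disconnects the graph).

An articulation point is a vertex whose removal disconnects the graph.
Articulation points: [1, 5]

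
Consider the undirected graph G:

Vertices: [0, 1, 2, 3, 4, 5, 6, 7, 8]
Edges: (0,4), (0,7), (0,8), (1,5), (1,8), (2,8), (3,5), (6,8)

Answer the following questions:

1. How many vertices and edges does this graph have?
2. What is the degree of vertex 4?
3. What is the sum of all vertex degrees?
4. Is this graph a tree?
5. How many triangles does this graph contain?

Count: 9 vertices, 8 edges.
Vertex 4 has neighbors [0], degree = 1.
Handshaking lemma: 2 * 8 = 16.
A graph is a tree iff it is connected and has exactly n-1 edges. This graph is connected (all 9 vertices in one component) and has 9-1 = 8 edges. It is a tree.
Number of triangles = 0.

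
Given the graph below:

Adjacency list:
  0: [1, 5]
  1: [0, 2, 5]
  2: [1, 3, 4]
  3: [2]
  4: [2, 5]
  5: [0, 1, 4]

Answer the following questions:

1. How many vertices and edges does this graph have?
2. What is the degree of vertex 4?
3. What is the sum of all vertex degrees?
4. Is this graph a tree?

Count: 6 vertices, 7 edges.
Vertex 4 has neighbors [2, 5], degree = 2.
Handshaking lemma: 2 * 7 = 14.
A tree on 6 vertices has 5 edges. This graph has 7 edges (2 extra). Not a tree.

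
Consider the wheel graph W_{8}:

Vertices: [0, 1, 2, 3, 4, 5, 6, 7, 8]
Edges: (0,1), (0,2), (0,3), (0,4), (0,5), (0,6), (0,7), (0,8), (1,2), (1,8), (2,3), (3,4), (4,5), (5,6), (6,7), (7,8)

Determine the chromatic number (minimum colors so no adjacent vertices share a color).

W_{8} = C_{8} plus a hub adjacent to every cycle vertex.
The outer cycle needs 2 colors (even cycle); the hub is adjacent to all of them so needs a fresh color.
Chromatic number = 2 + 1 = 3.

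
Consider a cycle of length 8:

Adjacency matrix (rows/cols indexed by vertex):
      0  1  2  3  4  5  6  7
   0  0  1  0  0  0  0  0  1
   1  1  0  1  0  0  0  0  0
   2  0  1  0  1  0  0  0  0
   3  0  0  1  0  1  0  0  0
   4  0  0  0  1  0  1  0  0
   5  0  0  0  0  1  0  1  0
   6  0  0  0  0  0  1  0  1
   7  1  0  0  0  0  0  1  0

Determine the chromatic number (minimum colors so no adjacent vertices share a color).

This is an even cycle (C_8). Even cycles are bipartite.
Chromatic number = 2.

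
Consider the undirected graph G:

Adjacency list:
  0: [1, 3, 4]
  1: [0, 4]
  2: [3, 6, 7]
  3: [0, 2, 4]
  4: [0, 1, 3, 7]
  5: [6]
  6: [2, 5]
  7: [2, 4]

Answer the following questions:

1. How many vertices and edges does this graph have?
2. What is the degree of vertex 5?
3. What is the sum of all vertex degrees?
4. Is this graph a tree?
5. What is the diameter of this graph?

Count: 8 vertices, 10 edges.
Vertex 5 has neighbors [6], degree = 1.
Handshaking lemma: 2 * 10 = 20.
A tree on 8 vertices has 7 edges. This graph has 10 edges (3 extra). Not a tree.
Diameter (longest shortest path) = 5.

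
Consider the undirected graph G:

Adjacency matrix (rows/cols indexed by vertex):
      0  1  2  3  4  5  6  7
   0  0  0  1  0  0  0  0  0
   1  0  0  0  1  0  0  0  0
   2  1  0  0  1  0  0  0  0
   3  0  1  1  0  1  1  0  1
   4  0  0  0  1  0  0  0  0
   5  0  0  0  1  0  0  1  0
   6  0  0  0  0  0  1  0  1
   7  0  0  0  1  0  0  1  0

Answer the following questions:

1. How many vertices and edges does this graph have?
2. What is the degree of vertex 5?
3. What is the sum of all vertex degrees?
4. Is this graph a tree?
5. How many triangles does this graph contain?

Count: 8 vertices, 8 edges.
Vertex 5 has neighbors [3, 6], degree = 2.
Handshaking lemma: 2 * 8 = 16.
A tree on 8 vertices has 7 edges. This graph has 8 edges (1 extra). Not a tree.
Number of triangles = 0.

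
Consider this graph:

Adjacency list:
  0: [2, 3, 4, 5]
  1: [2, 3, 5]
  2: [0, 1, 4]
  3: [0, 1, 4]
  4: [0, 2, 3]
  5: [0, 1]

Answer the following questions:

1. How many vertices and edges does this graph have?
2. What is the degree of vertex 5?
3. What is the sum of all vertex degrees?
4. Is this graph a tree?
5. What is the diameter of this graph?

Count: 6 vertices, 9 edges.
Vertex 5 has neighbors [0, 1], degree = 2.
Handshaking lemma: 2 * 9 = 18.
A tree on 6 vertices has 5 edges. This graph has 9 edges (4 extra). Not a tree.
Diameter (longest shortest path) = 2.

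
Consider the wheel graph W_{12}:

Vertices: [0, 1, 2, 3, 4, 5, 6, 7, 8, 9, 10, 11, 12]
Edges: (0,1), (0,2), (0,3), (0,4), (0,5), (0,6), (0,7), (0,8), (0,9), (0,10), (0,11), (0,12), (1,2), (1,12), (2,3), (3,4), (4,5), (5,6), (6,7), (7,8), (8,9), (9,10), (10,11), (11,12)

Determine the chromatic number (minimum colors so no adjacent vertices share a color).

W_{12} = C_{12} plus a hub adjacent to every cycle vertex.
The outer cycle needs 2 colors (even cycle); the hub is adjacent to all of them so needs a fresh color.
Chromatic number = 2 + 1 = 3.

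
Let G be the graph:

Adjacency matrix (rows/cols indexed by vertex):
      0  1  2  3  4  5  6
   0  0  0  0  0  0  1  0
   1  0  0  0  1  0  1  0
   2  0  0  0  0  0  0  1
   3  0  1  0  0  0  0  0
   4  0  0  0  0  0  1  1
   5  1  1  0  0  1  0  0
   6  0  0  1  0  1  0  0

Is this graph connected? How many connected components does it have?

Checking connectivity: the graph has 1 connected component(s).
All vertices are reachable from each other. The graph IS connected.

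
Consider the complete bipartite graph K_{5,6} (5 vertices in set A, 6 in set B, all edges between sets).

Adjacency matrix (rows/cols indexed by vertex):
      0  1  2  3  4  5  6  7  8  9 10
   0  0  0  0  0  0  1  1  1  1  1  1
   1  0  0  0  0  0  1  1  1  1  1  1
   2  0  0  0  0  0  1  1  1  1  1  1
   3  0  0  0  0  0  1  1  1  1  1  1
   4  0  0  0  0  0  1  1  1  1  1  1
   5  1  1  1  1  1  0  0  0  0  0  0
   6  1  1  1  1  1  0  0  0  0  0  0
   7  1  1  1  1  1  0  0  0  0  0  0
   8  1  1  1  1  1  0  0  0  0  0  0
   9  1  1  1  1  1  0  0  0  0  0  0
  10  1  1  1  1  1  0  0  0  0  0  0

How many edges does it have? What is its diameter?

K_{5,6} has 5 * 6 = 30 edges.
Any vertex reaches any opposite-side vertex in 1 step; same-side vertices reach in 2 steps via any opposite-side vertex.
Diameter = 2.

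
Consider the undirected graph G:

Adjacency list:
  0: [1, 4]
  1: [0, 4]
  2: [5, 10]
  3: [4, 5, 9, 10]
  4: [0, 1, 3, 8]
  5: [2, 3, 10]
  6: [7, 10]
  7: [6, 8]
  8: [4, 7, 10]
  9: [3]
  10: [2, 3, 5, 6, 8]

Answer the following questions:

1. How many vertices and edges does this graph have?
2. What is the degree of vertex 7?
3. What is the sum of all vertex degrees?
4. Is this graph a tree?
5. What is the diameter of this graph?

Count: 11 vertices, 15 edges.
Vertex 7 has neighbors [6, 8], degree = 2.
Handshaking lemma: 2 * 15 = 30.
A tree on 11 vertices has 10 edges. This graph has 15 edges (5 extra). Not a tree.
Diameter (longest shortest path) = 4.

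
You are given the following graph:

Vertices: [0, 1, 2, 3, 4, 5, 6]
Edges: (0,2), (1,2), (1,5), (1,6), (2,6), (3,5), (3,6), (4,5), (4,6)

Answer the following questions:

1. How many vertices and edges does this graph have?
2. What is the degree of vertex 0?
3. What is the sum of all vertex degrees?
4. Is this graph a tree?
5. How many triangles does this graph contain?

Count: 7 vertices, 9 edges.
Vertex 0 has neighbors [2], degree = 1.
Handshaking lemma: 2 * 9 = 18.
A tree on 7 vertices has 6 edges. This graph has 9 edges (3 extra). Not a tree.
Number of triangles = 1.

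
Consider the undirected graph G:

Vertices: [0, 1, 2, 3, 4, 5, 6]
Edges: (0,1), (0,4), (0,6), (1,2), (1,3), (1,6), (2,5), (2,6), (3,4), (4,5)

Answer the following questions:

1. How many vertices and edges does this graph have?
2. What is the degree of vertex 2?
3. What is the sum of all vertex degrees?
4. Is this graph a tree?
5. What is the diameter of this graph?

Count: 7 vertices, 10 edges.
Vertex 2 has neighbors [1, 5, 6], degree = 3.
Handshaking lemma: 2 * 10 = 20.
A tree on 7 vertices has 6 edges. This graph has 10 edges (4 extra). Not a tree.
Diameter (longest shortest path) = 2.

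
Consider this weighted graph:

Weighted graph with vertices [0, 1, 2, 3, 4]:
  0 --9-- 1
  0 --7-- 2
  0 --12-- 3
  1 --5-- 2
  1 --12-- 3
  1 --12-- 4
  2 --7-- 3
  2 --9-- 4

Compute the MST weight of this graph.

Applying Kruskal's algorithm (sort edges by weight, add if no cycle):
  Add (1,2) w=5
  Add (0,2) w=7
  Add (2,3) w=7
  Skip (0,1) w=9 (creates cycle)
  Add (2,4) w=9
  Skip (0,3) w=12 (creates cycle)
  Skip (1,4) w=12 (creates cycle)
  Skip (1,3) w=12 (creates cycle)
MST weight = 28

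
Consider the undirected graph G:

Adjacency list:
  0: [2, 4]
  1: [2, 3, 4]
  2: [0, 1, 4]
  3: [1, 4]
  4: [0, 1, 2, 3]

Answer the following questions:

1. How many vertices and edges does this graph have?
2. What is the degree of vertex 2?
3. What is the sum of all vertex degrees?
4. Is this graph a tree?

Count: 5 vertices, 7 edges.
Vertex 2 has neighbors [0, 1, 4], degree = 3.
Handshaking lemma: 2 * 7 = 14.
A tree on 5 vertices has 4 edges. This graph has 7 edges (3 extra). Not a tree.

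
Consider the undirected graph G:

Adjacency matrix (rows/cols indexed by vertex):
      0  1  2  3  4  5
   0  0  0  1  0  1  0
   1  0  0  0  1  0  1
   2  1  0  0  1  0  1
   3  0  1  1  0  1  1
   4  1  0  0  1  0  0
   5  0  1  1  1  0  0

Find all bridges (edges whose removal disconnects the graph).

No bridges found. The graph is 2-edge-connected (no single edge removal disconnects it).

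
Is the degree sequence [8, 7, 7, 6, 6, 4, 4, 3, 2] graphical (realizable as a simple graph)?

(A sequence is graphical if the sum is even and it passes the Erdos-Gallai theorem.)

Sum of degrees = 47. Sum is odd, so the sequence is NOT graphical.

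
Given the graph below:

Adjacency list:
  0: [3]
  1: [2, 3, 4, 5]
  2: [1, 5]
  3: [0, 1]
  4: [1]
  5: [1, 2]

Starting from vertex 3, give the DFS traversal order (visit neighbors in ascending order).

DFS from vertex 3 (neighbors processed in ascending order):
Visit order: 3, 0, 1, 2, 5, 4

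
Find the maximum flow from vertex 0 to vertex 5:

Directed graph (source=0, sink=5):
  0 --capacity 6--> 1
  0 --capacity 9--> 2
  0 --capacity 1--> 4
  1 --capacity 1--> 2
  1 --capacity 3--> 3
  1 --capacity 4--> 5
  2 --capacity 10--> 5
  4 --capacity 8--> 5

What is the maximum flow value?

Computing max flow:
  Flow on (0->1): 5/6
  Flow on (0->2): 9/9
  Flow on (0->4): 1/1
  Flow on (1->2): 1/1
  Flow on (1->5): 4/4
  Flow on (2->5): 10/10
  Flow on (4->5): 1/8
Maximum flow = 15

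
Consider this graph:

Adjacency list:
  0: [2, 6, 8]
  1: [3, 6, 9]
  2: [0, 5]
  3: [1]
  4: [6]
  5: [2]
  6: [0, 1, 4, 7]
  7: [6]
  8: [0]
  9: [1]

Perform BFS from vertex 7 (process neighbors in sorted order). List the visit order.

BFS from vertex 7 (neighbors processed in ascending order):
Visit order: 7, 6, 0, 1, 4, 2, 8, 3, 9, 5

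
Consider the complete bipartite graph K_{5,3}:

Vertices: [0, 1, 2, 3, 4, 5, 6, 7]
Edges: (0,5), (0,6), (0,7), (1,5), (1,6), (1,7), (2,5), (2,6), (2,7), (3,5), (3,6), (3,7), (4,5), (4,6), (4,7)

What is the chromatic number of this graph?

K_{5,3} is bipartite: vertices split into two independent sets of size 5 and 3.
Color one set 0, the other 1. No adjacent vertices share a color.
Chromatic number = 2.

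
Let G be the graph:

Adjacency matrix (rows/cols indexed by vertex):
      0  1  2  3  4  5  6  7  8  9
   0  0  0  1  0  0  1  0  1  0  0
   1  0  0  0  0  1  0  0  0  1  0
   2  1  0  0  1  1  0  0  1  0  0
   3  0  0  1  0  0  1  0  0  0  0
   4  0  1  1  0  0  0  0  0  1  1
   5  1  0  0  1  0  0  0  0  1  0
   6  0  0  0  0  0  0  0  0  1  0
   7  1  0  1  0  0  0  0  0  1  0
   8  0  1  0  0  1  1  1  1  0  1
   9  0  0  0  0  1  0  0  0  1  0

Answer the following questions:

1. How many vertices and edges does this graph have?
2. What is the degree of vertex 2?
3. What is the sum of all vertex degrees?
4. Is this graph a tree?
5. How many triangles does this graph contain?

Count: 10 vertices, 15 edges.
Vertex 2 has neighbors [0, 3, 4, 7], degree = 4.
Handshaking lemma: 2 * 15 = 30.
A tree on 10 vertices has 9 edges. This graph has 15 edges (6 extra). Not a tree.
Number of triangles = 3.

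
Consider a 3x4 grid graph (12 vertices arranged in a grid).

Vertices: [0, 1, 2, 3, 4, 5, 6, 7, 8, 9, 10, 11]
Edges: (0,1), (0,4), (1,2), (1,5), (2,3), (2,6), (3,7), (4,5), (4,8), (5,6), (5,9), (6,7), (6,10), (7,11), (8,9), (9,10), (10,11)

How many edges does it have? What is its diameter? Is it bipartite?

A 3x4 grid has 8 vertical edges and 9 horizontal edges.
Total edges = 8 + 9 = 17.
Diameter = (3-1) + (4-1) = 5 (corner to opposite corner).
Grid graphs are bipartite (checkerboard coloring).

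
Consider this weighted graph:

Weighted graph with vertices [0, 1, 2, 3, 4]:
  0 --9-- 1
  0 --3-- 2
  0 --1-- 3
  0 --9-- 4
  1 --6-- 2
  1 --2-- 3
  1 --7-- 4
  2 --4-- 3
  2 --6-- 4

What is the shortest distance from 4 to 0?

Using Dijkstra's algorithm from vertex 4:
Shortest path: 4 -> 0
Total weight: 9 = 9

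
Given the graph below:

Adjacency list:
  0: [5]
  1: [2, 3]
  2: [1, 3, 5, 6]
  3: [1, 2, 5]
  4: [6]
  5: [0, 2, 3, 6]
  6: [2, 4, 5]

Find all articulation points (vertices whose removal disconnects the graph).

An articulation point is a vertex whose removal disconnects the graph.
Articulation points: [5, 6]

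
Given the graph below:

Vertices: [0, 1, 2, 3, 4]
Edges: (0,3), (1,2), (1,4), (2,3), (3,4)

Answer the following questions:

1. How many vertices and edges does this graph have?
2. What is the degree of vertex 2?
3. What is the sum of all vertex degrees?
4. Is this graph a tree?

Count: 5 vertices, 5 edges.
Vertex 2 has neighbors [1, 3], degree = 2.
Handshaking lemma: 2 * 5 = 10.
A tree on 5 vertices has 4 edges. This graph has 5 edges (1 extra). Not a tree.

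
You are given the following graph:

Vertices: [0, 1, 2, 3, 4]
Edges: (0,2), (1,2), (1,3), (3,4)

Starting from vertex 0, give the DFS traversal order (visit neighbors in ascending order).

DFS from vertex 0 (neighbors processed in ascending order):
Visit order: 0, 2, 1, 3, 4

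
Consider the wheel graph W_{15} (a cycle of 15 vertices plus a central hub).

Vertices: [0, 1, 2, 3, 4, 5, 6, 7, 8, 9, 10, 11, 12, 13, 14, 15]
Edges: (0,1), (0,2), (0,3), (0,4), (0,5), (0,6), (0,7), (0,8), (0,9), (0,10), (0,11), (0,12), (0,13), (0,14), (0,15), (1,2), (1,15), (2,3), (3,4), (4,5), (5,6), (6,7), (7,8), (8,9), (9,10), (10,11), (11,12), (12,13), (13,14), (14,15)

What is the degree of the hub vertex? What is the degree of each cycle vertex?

The hub connects to all 15 cycle vertices, so deg(hub) = 15.
Each cycle vertex connects to 2 neighbors on the cycle plus the hub, so deg(cycle vertex) = 3.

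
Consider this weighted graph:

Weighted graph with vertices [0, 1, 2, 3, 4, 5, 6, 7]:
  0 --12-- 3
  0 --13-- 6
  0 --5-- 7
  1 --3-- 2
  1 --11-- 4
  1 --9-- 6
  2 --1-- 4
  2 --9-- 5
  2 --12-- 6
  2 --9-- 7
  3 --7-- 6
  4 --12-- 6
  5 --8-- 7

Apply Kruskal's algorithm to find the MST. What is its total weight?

Applying Kruskal's algorithm (sort edges by weight, add if no cycle):
  Add (2,4) w=1
  Add (1,2) w=3
  Add (0,7) w=5
  Add (3,6) w=7
  Add (5,7) w=8
  Add (1,6) w=9
  Add (2,7) w=9
  Skip (2,5) w=9 (creates cycle)
  Skip (1,4) w=11 (creates cycle)
  Skip (0,3) w=12 (creates cycle)
  Skip (2,6) w=12 (creates cycle)
  Skip (4,6) w=12 (creates cycle)
  Skip (0,6) w=13 (creates cycle)
MST weight = 42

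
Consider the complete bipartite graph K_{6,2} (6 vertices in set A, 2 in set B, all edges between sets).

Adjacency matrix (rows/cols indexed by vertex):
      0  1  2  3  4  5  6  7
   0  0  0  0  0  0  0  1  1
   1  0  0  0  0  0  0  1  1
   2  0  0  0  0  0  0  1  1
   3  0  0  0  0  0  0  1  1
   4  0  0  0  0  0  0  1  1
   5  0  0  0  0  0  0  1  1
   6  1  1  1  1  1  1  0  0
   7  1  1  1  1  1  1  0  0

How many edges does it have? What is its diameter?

K_{6,2} has 6 * 2 = 12 edges.
Any vertex reaches any opposite-side vertex in 1 step; same-side vertices reach in 2 steps via any opposite-side vertex.
Diameter = 2.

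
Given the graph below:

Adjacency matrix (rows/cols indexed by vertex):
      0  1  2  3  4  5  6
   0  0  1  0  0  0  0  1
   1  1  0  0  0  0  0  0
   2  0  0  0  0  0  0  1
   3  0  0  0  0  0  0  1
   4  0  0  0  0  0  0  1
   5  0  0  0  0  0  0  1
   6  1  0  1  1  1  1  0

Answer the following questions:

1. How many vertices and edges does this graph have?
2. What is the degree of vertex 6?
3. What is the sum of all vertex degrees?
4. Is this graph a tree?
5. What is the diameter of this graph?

Count: 7 vertices, 6 edges.
Vertex 6 has neighbors [0, 2, 3, 4, 5], degree = 5.
Handshaking lemma: 2 * 6 = 12.
A graph is a tree iff it is connected and has exactly n-1 edges. This graph is connected (all 7 vertices in one component) and has 7-1 = 6 edges. It is a tree.
Diameter (longest shortest path) = 3.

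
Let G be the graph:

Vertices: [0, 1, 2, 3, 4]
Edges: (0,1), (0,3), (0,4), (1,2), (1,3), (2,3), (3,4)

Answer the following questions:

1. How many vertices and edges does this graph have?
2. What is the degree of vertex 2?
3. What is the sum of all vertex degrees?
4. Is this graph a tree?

Count: 5 vertices, 7 edges.
Vertex 2 has neighbors [1, 3], degree = 2.
Handshaking lemma: 2 * 7 = 14.
A tree on 5 vertices has 4 edges. This graph has 7 edges (3 extra). Not a tree.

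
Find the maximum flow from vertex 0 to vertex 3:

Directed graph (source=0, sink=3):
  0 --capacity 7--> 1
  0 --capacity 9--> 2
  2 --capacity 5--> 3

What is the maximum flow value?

Computing max flow:
  Flow on (0->2): 5/9
  Flow on (2->3): 5/5
Maximum flow = 5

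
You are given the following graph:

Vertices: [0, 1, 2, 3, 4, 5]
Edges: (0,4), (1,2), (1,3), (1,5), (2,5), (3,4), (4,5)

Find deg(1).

Vertex 1 has neighbors [2, 3, 5], so deg(1) = 3.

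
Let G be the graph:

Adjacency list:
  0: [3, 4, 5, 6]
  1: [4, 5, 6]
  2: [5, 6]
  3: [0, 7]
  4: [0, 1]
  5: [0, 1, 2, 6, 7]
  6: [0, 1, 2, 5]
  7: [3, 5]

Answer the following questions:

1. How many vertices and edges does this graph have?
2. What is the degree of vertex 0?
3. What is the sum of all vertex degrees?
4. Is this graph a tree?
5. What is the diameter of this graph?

Count: 8 vertices, 12 edges.
Vertex 0 has neighbors [3, 4, 5, 6], degree = 4.
Handshaking lemma: 2 * 12 = 24.
A tree on 8 vertices has 7 edges. This graph has 12 edges (5 extra). Not a tree.
Diameter (longest shortest path) = 3.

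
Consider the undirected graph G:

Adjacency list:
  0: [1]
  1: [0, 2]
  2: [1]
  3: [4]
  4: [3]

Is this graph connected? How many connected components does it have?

Checking connectivity: the graph has 2 connected component(s).
Components: [[0, 1, 2], [3, 4]]. The graph is NOT connected.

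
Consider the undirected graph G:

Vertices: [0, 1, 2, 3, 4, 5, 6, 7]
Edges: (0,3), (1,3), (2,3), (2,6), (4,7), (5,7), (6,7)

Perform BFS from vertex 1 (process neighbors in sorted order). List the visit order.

BFS from vertex 1 (neighbors processed in ascending order):
Visit order: 1, 3, 0, 2, 6, 7, 4, 5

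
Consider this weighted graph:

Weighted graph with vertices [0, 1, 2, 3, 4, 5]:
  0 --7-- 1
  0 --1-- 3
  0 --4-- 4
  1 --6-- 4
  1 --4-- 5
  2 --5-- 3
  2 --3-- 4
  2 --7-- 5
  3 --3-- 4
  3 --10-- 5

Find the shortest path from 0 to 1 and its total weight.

Using Dijkstra's algorithm from vertex 0:
Shortest path: 0 -> 1
Total weight: 7 = 7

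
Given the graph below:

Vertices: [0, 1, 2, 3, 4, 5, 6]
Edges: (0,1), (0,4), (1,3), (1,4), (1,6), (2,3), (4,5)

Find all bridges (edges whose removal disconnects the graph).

A bridge is an edge whose removal increases the number of connected components.
Bridges found: (1,3), (1,6), (2,3), (4,5)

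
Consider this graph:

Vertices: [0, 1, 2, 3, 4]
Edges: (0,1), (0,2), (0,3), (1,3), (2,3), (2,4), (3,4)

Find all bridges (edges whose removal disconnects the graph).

No bridges found. The graph is 2-edge-connected (no single edge removal disconnects it).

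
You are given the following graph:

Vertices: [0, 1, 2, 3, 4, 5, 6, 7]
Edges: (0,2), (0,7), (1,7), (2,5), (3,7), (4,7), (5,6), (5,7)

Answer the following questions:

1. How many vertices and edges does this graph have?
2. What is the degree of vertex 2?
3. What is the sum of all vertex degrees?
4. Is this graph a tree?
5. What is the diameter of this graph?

Count: 8 vertices, 8 edges.
Vertex 2 has neighbors [0, 5], degree = 2.
Handshaking lemma: 2 * 8 = 16.
A tree on 8 vertices has 7 edges. This graph has 8 edges (1 extra). Not a tree.
Diameter (longest shortest path) = 3.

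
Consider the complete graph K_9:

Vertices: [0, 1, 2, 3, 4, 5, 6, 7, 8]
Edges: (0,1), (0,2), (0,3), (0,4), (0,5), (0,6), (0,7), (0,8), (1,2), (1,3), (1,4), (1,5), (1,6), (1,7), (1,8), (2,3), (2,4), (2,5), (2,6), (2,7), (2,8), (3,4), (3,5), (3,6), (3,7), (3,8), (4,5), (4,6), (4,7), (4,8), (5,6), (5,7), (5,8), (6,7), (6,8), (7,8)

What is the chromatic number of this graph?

In K_9, every vertex is adjacent to every other vertex.
Each vertex needs a unique color.
Chromatic number = 9.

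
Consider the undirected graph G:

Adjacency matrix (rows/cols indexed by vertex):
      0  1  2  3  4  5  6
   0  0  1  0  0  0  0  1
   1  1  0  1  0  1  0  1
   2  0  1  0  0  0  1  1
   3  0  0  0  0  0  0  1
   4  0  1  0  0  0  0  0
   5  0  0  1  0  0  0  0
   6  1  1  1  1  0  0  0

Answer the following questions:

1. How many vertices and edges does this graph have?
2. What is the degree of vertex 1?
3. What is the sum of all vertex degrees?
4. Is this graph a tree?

Count: 7 vertices, 8 edges.
Vertex 1 has neighbors [0, 2, 4, 6], degree = 4.
Handshaking lemma: 2 * 8 = 16.
A tree on 7 vertices has 6 edges. This graph has 8 edges (2 extra). Not a tree.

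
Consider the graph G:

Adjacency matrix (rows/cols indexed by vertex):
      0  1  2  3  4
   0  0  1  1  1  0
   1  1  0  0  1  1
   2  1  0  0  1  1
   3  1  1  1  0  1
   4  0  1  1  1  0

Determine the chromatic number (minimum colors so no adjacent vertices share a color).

The graph has a maximum clique of size 3 (lower bound on chromatic number).
A valid 3-coloring: {0: 1, 1: 2, 2: 2, 3: 0, 4: 1}.
Chromatic number = 3.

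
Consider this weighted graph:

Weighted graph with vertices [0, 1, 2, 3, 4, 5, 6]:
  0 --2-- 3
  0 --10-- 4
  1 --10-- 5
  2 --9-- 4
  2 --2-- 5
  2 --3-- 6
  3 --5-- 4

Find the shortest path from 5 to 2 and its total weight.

Using Dijkstra's algorithm from vertex 5:
Shortest path: 5 -> 2
Total weight: 2 = 2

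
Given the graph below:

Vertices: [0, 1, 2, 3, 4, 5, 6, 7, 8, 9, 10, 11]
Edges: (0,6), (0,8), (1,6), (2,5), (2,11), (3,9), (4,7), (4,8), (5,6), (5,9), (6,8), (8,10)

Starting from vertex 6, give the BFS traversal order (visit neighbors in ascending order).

BFS from vertex 6 (neighbors processed in ascending order):
Visit order: 6, 0, 1, 5, 8, 2, 9, 4, 10, 11, 3, 7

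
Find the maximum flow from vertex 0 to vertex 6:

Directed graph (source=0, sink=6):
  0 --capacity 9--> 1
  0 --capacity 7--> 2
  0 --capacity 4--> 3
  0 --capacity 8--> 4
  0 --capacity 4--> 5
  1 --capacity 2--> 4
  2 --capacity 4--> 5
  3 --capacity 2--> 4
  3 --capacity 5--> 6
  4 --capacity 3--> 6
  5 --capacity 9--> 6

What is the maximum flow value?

Computing max flow:
  Flow on (0->1): 2/9
  Flow on (0->2): 4/7
  Flow on (0->3): 4/4
  Flow on (0->4): 1/8
  Flow on (0->5): 4/4
  Flow on (1->4): 2/2
  Flow on (2->5): 4/4
  Flow on (3->6): 4/5
  Flow on (4->6): 3/3
  Flow on (5->6): 8/9
Maximum flow = 15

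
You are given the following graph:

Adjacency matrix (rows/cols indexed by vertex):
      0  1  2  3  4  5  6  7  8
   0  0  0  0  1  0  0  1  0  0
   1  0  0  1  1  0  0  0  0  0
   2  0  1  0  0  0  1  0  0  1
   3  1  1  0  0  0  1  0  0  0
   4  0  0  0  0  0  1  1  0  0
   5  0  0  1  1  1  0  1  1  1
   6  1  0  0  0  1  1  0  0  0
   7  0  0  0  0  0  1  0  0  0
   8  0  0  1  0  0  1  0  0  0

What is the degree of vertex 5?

Vertex 5 has neighbors [2, 3, 4, 6, 7, 8], so deg(5) = 6.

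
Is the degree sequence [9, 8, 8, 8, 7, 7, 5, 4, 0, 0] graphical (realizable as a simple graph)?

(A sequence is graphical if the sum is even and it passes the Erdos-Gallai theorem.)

Sum of degrees = 56. Sum is even but fails Erdos-Gallai. The sequence is NOT graphical.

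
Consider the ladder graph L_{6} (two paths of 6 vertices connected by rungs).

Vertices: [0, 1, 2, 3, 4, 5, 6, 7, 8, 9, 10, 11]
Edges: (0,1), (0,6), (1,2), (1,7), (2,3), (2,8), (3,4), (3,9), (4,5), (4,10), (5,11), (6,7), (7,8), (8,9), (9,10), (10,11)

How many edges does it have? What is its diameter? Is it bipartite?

Ladder graph L_{6}: 6 rungs + 2 * (6-1) path edges = 6 + 10 = 16 edges.
Diameter = 6.
Ladder graphs are bipartite (alternating coloring along each path).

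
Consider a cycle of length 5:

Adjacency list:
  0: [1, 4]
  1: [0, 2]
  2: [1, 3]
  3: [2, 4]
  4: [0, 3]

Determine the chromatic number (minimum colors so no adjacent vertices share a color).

This is an odd cycle (C_5). Odd cycles are not bipartite (any 2-coloring forces two adjacent vertices to match), and 3 colors suffice.
Chromatic number = 3.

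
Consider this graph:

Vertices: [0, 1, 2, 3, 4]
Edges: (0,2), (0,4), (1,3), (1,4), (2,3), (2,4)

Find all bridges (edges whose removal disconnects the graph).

No bridges found. The graph is 2-edge-connected (no single edge removal disconnects it).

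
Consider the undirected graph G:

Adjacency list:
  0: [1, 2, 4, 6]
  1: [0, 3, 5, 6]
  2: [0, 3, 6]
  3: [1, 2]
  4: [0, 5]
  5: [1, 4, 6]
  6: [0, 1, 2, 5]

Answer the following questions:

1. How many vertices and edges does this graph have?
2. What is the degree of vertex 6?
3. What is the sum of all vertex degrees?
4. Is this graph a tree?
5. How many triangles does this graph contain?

Count: 7 vertices, 11 edges.
Vertex 6 has neighbors [0, 1, 2, 5], degree = 4.
Handshaking lemma: 2 * 11 = 22.
A tree on 7 vertices has 6 edges. This graph has 11 edges (5 extra). Not a tree.
Number of triangles = 3.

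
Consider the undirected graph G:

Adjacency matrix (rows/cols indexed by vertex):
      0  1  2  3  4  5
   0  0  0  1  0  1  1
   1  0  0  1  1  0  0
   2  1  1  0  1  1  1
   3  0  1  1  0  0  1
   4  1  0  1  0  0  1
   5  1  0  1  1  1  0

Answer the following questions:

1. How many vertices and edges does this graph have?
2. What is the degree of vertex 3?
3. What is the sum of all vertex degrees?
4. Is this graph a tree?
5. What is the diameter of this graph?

Count: 6 vertices, 10 edges.
Vertex 3 has neighbors [1, 2, 5], degree = 3.
Handshaking lemma: 2 * 10 = 20.
A tree on 6 vertices has 5 edges. This graph has 10 edges (5 extra). Not a tree.
Diameter (longest shortest path) = 2.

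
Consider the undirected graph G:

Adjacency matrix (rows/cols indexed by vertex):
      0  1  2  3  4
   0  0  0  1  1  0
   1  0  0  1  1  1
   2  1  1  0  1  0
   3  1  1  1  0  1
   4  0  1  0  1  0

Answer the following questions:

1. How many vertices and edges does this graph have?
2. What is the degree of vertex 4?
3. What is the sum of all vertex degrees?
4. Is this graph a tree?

Count: 5 vertices, 7 edges.
Vertex 4 has neighbors [1, 3], degree = 2.
Handshaking lemma: 2 * 7 = 14.
A tree on 5 vertices has 4 edges. This graph has 7 edges (3 extra). Not a tree.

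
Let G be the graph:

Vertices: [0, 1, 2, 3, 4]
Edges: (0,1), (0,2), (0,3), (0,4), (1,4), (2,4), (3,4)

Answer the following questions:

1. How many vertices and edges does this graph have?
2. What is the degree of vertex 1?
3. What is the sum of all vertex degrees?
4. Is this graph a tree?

Count: 5 vertices, 7 edges.
Vertex 1 has neighbors [0, 4], degree = 2.
Handshaking lemma: 2 * 7 = 14.
A tree on 5 vertices has 4 edges. This graph has 7 edges (3 extra). Not a tree.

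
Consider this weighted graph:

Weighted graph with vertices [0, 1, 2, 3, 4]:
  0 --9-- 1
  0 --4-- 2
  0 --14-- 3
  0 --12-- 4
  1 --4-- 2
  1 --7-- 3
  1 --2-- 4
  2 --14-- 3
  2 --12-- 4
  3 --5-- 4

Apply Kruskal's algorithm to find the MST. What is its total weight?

Applying Kruskal's algorithm (sort edges by weight, add if no cycle):
  Add (1,4) w=2
  Add (0,2) w=4
  Add (1,2) w=4
  Add (3,4) w=5
  Skip (1,3) w=7 (creates cycle)
  Skip (0,1) w=9 (creates cycle)
  Skip (0,4) w=12 (creates cycle)
  Skip (2,4) w=12 (creates cycle)
  Skip (0,3) w=14 (creates cycle)
  Skip (2,3) w=14 (creates cycle)
MST weight = 15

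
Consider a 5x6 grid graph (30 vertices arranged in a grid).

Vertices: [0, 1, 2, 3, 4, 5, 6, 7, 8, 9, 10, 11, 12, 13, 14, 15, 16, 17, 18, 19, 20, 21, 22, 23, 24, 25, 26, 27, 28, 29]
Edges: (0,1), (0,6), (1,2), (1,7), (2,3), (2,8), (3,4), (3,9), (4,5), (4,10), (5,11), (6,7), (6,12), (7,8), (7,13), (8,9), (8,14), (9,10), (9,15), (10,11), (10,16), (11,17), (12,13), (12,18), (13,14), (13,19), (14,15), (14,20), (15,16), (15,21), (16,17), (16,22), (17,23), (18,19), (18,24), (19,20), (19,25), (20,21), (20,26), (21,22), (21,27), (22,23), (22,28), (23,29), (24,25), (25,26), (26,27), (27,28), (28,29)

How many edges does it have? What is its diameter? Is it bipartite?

A 5x6 grid has 24 vertical edges and 25 horizontal edges.
Total edges = 24 + 25 = 49.
Diameter = (5-1) + (6-1) = 9 (corner to opposite corner).
Grid graphs are bipartite (checkerboard coloring).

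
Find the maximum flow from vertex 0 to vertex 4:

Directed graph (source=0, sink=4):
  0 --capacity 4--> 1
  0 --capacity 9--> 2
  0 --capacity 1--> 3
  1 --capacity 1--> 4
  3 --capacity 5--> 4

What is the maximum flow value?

Computing max flow:
  Flow on (0->1): 1/4
  Flow on (0->3): 1/1
  Flow on (1->4): 1/1
  Flow on (3->4): 1/5
Maximum flow = 2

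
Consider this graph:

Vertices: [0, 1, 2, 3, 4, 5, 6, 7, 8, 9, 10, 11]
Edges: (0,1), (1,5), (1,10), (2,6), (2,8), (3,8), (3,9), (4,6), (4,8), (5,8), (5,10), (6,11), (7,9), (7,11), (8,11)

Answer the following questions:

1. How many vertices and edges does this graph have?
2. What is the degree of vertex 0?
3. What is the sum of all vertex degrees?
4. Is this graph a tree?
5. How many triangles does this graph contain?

Count: 12 vertices, 15 edges.
Vertex 0 has neighbors [1], degree = 1.
Handshaking lemma: 2 * 15 = 30.
A tree on 12 vertices has 11 edges. This graph has 15 edges (4 extra). Not a tree.
Number of triangles = 1.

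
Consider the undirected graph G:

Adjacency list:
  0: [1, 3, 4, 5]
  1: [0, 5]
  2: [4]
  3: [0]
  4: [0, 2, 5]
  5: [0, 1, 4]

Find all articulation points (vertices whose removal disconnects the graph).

An articulation point is a vertex whose removal disconnects the graph.
Articulation points: [0, 4]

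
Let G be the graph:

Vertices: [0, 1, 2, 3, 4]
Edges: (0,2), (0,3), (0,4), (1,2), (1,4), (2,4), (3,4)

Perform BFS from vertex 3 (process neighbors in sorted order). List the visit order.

BFS from vertex 3 (neighbors processed in ascending order):
Visit order: 3, 0, 4, 2, 1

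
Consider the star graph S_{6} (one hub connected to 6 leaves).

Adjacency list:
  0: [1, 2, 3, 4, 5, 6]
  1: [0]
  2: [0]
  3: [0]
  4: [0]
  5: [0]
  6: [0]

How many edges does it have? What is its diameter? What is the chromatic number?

Star graph S_{6}: the hub connects to all 6 leaves.
Edges = 6.
Diameter = 2 (any leaf to hub is 1, leaf to leaf through hub is 2).
Star graphs are bipartite (hub vs leaves), so chromatic number = 2.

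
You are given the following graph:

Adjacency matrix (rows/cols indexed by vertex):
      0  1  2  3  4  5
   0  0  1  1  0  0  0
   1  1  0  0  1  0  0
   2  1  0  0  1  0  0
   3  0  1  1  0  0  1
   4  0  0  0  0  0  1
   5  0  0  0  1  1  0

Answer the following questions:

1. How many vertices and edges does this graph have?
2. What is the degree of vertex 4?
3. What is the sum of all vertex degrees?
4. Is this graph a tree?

Count: 6 vertices, 6 edges.
Vertex 4 has neighbors [5], degree = 1.
Handshaking lemma: 2 * 6 = 12.
A tree on 6 vertices has 5 edges. This graph has 6 edges (1 extra). Not a tree.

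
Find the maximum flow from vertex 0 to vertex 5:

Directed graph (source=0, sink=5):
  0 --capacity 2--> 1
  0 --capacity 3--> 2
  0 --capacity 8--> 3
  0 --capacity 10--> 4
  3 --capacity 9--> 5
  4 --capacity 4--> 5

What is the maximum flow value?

Computing max flow:
  Flow on (0->3): 8/8
  Flow on (0->4): 4/10
  Flow on (3->5): 8/9
  Flow on (4->5): 4/4
Maximum flow = 12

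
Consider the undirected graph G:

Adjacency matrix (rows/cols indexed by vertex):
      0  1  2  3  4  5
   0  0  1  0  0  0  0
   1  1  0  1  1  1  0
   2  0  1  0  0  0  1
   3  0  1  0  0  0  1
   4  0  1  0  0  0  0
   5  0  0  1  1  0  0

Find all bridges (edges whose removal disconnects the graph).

A bridge is an edge whose removal increases the number of connected components.
Bridges found: (0,1), (1,4)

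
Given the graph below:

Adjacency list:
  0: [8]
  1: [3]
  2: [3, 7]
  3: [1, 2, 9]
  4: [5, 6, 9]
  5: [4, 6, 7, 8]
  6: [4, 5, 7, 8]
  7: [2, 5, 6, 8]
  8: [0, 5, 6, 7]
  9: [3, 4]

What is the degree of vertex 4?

Vertex 4 has neighbors [5, 6, 9], so deg(4) = 3.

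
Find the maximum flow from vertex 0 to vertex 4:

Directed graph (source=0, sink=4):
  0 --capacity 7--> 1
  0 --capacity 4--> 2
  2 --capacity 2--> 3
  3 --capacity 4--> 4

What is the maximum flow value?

Computing max flow:
  Flow on (0->2): 2/4
  Flow on (2->3): 2/2
  Flow on (3->4): 2/4
Maximum flow = 2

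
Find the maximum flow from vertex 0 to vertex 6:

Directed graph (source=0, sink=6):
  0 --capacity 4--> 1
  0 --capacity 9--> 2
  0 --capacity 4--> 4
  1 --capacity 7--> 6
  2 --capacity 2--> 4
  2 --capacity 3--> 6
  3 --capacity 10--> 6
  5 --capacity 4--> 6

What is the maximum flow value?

Computing max flow:
  Flow on (0->1): 4/4
  Flow on (0->2): 3/9
  Flow on (1->6): 4/7
  Flow on (2->6): 3/3
Maximum flow = 7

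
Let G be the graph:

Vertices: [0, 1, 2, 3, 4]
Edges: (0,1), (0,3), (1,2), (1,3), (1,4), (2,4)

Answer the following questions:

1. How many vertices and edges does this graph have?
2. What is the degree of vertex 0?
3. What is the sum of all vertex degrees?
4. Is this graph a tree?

Count: 5 vertices, 6 edges.
Vertex 0 has neighbors [1, 3], degree = 2.
Handshaking lemma: 2 * 6 = 12.
A tree on 5 vertices has 4 edges. This graph has 6 edges (2 extra). Not a tree.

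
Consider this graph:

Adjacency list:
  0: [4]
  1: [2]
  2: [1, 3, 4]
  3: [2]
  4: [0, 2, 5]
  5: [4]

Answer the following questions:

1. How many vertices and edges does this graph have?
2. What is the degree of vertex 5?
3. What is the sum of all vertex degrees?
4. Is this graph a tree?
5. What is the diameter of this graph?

Count: 6 vertices, 5 edges.
Vertex 5 has neighbors [4], degree = 1.
Handshaking lemma: 2 * 5 = 10.
A graph is a tree iff it is connected and has exactly n-1 edges. This graph is connected (all 6 vertices in one component) and has 6-1 = 5 edges. It is a tree.
Diameter (longest shortest path) = 3.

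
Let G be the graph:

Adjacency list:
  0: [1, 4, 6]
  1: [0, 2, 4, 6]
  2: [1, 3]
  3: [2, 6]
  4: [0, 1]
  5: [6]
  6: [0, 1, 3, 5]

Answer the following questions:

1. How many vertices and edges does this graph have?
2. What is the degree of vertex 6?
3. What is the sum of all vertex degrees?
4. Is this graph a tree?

Count: 7 vertices, 9 edges.
Vertex 6 has neighbors [0, 1, 3, 5], degree = 4.
Handshaking lemma: 2 * 9 = 18.
A tree on 7 vertices has 6 edges. This graph has 9 edges (3 extra). Not a tree.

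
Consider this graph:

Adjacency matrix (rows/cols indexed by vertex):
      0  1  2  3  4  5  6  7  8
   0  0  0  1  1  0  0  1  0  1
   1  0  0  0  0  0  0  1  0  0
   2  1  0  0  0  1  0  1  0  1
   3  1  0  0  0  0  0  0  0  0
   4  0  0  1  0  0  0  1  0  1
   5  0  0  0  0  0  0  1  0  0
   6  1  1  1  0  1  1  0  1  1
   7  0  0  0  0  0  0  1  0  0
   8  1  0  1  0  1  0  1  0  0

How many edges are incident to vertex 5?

Vertex 5 has neighbors [6], so deg(5) = 1.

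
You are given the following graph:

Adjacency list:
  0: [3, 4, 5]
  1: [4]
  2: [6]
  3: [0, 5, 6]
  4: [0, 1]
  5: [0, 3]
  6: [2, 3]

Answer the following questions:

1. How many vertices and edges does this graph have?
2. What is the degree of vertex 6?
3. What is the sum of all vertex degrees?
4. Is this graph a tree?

Count: 7 vertices, 7 edges.
Vertex 6 has neighbors [2, 3], degree = 2.
Handshaking lemma: 2 * 7 = 14.
A tree on 7 vertices has 6 edges. This graph has 7 edges (1 extra). Not a tree.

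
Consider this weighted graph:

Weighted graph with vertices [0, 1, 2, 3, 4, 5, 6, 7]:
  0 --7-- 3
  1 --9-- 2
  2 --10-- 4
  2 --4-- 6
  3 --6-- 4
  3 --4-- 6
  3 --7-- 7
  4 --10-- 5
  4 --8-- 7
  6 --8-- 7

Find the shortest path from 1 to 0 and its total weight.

Using Dijkstra's algorithm from vertex 1:
Shortest path: 1 -> 2 -> 6 -> 3 -> 0
Total weight: 9 + 4 + 4 + 7 = 24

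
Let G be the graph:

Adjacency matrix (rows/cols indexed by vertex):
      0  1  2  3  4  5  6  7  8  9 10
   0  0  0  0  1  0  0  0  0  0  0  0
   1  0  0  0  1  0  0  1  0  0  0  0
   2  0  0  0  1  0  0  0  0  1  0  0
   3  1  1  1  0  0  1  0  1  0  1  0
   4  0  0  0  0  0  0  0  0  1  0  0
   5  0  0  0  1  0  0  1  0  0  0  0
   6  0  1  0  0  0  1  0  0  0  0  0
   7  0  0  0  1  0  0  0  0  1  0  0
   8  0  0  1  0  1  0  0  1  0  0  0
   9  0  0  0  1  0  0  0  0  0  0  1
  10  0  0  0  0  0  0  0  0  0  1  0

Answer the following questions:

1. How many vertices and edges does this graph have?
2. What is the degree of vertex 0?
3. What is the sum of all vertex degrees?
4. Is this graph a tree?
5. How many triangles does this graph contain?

Count: 11 vertices, 12 edges.
Vertex 0 has neighbors [3], degree = 1.
Handshaking lemma: 2 * 12 = 24.
A tree on 11 vertices has 10 edges. This graph has 12 edges (2 extra). Not a tree.
Number of triangles = 0.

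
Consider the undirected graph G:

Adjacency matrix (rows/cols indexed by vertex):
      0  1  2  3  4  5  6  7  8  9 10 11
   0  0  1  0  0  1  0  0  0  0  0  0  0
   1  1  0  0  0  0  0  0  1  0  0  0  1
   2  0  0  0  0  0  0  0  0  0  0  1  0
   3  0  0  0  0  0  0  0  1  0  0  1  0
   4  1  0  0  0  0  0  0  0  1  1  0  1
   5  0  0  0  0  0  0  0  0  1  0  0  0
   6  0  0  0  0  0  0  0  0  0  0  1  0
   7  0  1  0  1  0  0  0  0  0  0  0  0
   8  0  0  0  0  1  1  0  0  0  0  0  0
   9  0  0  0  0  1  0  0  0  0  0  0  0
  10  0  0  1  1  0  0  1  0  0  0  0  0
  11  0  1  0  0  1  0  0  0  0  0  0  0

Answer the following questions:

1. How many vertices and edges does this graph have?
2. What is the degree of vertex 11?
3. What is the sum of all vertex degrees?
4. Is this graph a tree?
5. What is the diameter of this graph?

Count: 12 vertices, 12 edges.
Vertex 11 has neighbors [1, 4], degree = 2.
Handshaking lemma: 2 * 12 = 24.
A tree on 12 vertices has 11 edges. This graph has 12 edges (1 extra). Not a tree.
Diameter (longest shortest path) = 8.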